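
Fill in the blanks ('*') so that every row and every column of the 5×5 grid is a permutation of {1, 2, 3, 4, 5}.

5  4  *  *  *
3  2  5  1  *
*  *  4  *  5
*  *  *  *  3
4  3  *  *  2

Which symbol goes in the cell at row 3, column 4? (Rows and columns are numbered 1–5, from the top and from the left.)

3

At row 1, column 5: row 1 has {4,5}; column 5 has {2,3,5}; that leaves 1.
At row 2, column 5: row 2 has {1,2,3,5}; column 5 has {1,2,3,5}; that leaves 4.
At row 3, column 2: row 3 has {4,5}; column 2 has {2,3,4}; that leaves 1.
At row 4, column 2: row 4 has {3}; column 2 has {1,2,3,4}; that leaves 5.
At row 5, column 3: row 5 has {2,3,4}; column 3 has {4,5}; that leaves 1.
At row 5, column 4: row 5 has {1,2,3,4}; column 4 has {1}; that leaves 5.
At row 3, column 1: row 3 has {1,4,5}; column 1 has {3,4,5}; that leaves 2.
At row 3, column 4: row 3 has {1,2,4,5}; column 4 has {1,5}; that leaves 3.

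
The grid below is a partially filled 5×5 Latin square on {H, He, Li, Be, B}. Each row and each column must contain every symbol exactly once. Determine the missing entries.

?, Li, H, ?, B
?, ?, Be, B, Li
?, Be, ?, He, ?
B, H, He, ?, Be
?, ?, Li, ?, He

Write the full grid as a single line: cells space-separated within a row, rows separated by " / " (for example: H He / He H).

He Li H Be B / H He Be B Li / Li Be B He H / B H He Li Be / Be B Li H He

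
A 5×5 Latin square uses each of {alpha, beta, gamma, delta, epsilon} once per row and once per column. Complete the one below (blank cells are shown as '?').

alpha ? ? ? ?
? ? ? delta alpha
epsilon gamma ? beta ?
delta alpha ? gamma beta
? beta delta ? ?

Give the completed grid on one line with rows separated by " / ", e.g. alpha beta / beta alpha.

alpha delta beta epsilon gamma / beta epsilon gamma delta alpha / epsilon gamma alpha beta delta / delta alpha epsilon gamma beta / gamma beta delta alpha epsilon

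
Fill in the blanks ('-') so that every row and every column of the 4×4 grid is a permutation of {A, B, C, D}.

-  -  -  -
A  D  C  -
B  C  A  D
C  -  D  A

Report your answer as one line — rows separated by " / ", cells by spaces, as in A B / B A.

row 1 is empty so far; column 1 has {A,B,C} — only D is left for (r1,c1).
row 1 has {D}; column 3 has {A,C,D} — only B is left for (r1,c3).
row 1 has {B,D}; column 4 has {A,D} — only C is left for (r1,c4).
row 2 has {A,C,D}; column 4 has {A,C,D} — only B is left for (r2,c4).
row 4 has {A,C,D}; column 2 has {C,D} — only B is left for (r4,c2).
row 1 has {B,C,D}; column 2 has {B,C,D} — only A is left for (r1,c2).

D A B C / A D C B / B C A D / C B D A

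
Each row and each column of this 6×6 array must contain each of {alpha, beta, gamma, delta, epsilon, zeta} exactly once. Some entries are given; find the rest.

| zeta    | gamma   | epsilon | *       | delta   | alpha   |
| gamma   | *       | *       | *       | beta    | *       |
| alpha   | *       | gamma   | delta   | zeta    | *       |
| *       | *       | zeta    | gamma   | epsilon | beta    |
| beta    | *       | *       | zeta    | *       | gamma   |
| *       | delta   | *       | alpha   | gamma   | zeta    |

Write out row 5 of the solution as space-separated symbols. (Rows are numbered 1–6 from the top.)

beta epsilon delta zeta alpha gamma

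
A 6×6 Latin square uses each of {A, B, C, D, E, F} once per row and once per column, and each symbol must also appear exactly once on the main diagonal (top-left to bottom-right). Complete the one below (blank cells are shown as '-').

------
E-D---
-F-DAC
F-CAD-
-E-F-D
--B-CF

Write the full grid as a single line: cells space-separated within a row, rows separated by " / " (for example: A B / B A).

D A F C E B / E C D B F A / B F E D A C / F B C A D E / C E A F B D / A D B E C F

At row 3, column 1: row 3 has {A,C,D,F}; column 1 has {E,F}; that leaves B.
At row 3, column 3: row 3 has {A,B,C,D,F}; column 3 has {B,C,D}; the diagonal has {A,F}; that leaves E.
At row 4, column 2: row 4 has {A,C,D,F}; column 2 has {E,F}; that leaves B.
At row 4, column 6: row 4 has {A,B,C,D,F}; column 6 has {C,D,F}; that leaves E.
At row 5, column 3: row 5 has {D,E,F}; column 3 has {B,C,D,E}; that leaves A.
At row 5, column 5: row 5 has {A,D,E,F}; column 5 has {A,C,D}; the diagonal has {A,E,F}; that leaves B.
At row 6, column 4: row 6 has {B,C,F}; column 4 has {A,D,F}; that leaves E.
At row 1, column 3: row 1 is empty so far; column 3 has {A,B,C,D,E}; that leaves F.
At row 1, column 5: row 1 has {F}; column 5 has {A,B,C,D}; that leaves E.
At row 2, column 2: row 2 has {D,E}; column 2 has {B,E,F}; the diagonal has {A,B,E,F}; that leaves C.
At row 2, column 4: row 2 has {C,D,E}; column 4 has {A,D,E,F}; that leaves B.
At row 2, column 5: row 2 has {B,C,D,E}; column 5 has {A,B,C,D,E}; that leaves F.
At row 2, column 6: row 2 has {B,C,D,E,F}; column 6 has {C,D,E,F}; that leaves A.
At row 5, column 1: row 5 has {A,B,D,E,F}; column 1 has {B,E,F}; that leaves C.
At row 1, column 1: row 1 has {E,F}; column 1 has {B,C,E,F}; the diagonal has {A,B,C,E,F}; that leaves D.
At row 1, column 2: row 1 has {D,E,F}; column 2 has {B,C,E,F}; that leaves A.
At row 1, column 4: row 1 has {A,D,E,F}; column 4 has {A,B,D,E,F}; that leaves C.
At row 1, column 6: row 1 has {A,C,D,E,F}; column 6 has {A,C,D,E,F}; that leaves B.
At row 6, column 1: row 6 has {B,C,E,F}; column 1 has {B,C,D,E,F}; that leaves A.
At row 6, column 2: row 6 has {A,B,C,E,F}; column 2 has {A,B,C,E,F}; that leaves D.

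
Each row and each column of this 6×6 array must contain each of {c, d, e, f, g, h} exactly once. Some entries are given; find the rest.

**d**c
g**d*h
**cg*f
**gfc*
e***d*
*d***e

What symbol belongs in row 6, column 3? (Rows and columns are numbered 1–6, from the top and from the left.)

f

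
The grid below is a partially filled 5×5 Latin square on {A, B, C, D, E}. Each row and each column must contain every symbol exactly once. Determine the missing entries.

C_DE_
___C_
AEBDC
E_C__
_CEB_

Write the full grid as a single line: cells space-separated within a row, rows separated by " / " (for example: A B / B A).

C A D E B / B D A C E / A E B D C / E B C A D / D C E B A

Cell (r2,c3): row 2 has {C}; column 3 has {B,C,D,E} → A.
Cell (r4,c4): row 4 has {C,E}; column 4 has {B,C,D,E} → A.
Cell (r5,c1): row 5 has {B,C,E}; column 1 has {A,C,E} → D.
Cell (r5,c5): row 5 has {B,C,D,E}; column 5 has {C} → A.
Cell (r1,c5): row 1 has {C,D,E}; column 5 has {A,C} → B.
Cell (r2,c1): row 2 has {A,C}; column 1 has {A,C,D,E} → B.
Cell (r2,c2): row 2 has {A,B,C}; column 2 has {C,E} → D.
Cell (r2,c5): row 2 has {A,B,C,D}; column 5 has {A,B,C} → E.
Cell (r4,c2): row 4 has {A,C,E}; column 2 has {C,D,E} → B.
Cell (r4,c5): row 4 has {A,B,C,E}; column 5 has {A,B,C,E} → D.
Cell (r1,c2): row 1 has {B,C,D,E}; column 2 has {B,C,D,E} → A.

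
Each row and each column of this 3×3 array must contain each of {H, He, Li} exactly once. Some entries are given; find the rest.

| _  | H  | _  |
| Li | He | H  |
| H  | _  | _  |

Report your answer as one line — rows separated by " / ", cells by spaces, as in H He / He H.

He H Li / Li He H / H Li He

(r1,c1) = He
(r1,c3) = Li
(r3,c2) = Li
(r3,c3) = He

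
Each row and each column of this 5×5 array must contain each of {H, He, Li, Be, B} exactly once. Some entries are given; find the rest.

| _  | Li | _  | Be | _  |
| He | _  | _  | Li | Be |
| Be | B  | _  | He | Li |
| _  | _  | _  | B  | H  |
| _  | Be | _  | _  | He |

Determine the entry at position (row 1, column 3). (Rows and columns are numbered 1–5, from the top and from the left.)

He

row 1 has {Li,Be}; column 5 has {H,He,Li,Be} — only B is left for (r1,c5).
row 2 has {He,Li,Be}; column 2 has {Li,Be,B} — only H is left for (r2,c2).
row 2 has {H,He,Li,Be}; column 3 is empty so far — only B is left for (r2,c3).
row 3 has {He,Li,Be,B}; column 3 has {B} — only H is left for (r3,c3).
row 4 has {H,B}; column 1 has {He,Be} — only Li is left for (r4,c1).
row 4 has {H,Li,B}; column 2 has {H,Li,Be,B} — only He is left for (r4,c2).
row 4 has {H,He,Li,B}; column 3 has {H,B} — only Be is left for (r4,c3).
row 5 has {He,Be}; column 3 has {H,Be,B} — only Li is left for (r5,c3).
row 5 has {He,Li,Be}; column 4 has {He,Li,Be,B} — only H is left for (r5,c4).
row 1 has {Li,Be,B}; column 1 has {He,Li,Be} — only H is left for (r1,c1).
row 1 has {H,Li,Be,B}; column 3 has {H,Li,Be,B} — only He is left for (r1,c3).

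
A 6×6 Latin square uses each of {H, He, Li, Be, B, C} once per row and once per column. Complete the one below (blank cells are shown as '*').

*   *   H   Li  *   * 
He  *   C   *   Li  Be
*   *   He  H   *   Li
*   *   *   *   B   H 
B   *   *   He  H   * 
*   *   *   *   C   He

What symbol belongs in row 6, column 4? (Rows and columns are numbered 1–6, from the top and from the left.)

Be

At row 2, column 4: row 2 has {He,Li,Be,C}; column 4 has {H,He,Li}; that leaves B.
At row 3, column 5: row 3 has {H,He,Li}; column 5 has {H,Li,B,C}; that leaves Be.
At row 5, column 6: row 5 has {H,He,B}; column 6 has {H,He,Li,Be}; that leaves C.
At row 6, column 4: row 6 has {He,C}; column 4 has {H,He,Li,B}; that leaves Be.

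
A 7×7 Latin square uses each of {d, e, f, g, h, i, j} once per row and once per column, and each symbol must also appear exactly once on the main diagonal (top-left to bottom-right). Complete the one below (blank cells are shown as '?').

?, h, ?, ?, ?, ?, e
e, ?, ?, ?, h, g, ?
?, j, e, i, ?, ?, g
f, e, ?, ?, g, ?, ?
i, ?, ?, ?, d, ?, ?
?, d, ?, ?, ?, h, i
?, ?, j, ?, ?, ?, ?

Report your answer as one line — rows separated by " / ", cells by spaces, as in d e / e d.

At row 3, column 5: row 3 has {e,g,i,j}; column 5 has {d,g,h}; that leaves f.
At row 3, column 6: row 3 has {e,f,g,i,j}; column 6 has {g,h}; that leaves d.
At row 4, column 4: row 4 has {e,f,g}; column 4 has {i}; the diagonal has {d,e,h}; that leaves j.
At row 4, column 6: row 4 has {e,f,g,j}; column 6 has {d,g,h}; that leaves i.
At row 7, column 7: row 7 has {j}; column 7 has {e,g,i}; the diagonal has {d,e,h,j}; that leaves f.
At row 1, column 1: row 1 has {e,h}; column 1 has {e,f,i}; the diagonal has {d,e,f,h,j}; that leaves g.
At row 2, column 2: row 2 has {e,g,h}; column 2 has {d,e,h,j}; the diagonal has {d,e,f,g,h,j}; that leaves i.
At row 3, column 1: row 3 has {d,e,f,g,i,j}; column 1 has {e,f,g,i}; that leaves h.
At row 6, column 1: row 6 has {d,h,i}; column 1 has {e,f,g,h,i}; that leaves j.
At row 6, column 5: row 6 has {d,h,i,j}; column 5 has {d,f,g,h}; that leaves e.
At row 7, column 1: row 7 has {f,j}; column 1 has {e,f,g,h,i,j}; that leaves d.
At row 7, column 2: row 7 has {d,f,j}; column 2 has {d,e,h,i,j}; that leaves g.
At row 7, column 5: row 7 has {d,f,g,j}; column 5 has {d,e,f,g,h}; that leaves i.
At row 7, column 6: row 7 has {d,f,g,i,j}; column 6 has {d,g,h,i}; that leaves e.
At row 1, column 5: row 1 has {e,g,h}; column 5 has {d,e,f,g,h,i}; that leaves j.
At row 1, column 6: row 1 has {e,g,h,j}; column 6 has {d,e,g,h,i}; that leaves f.
At row 5, column 2: row 5 has {d,i}; column 2 has {d,e,g,h,i,j}; that leaves f.
At row 5, column 6: row 5 has {d,f,i}; column 6 has {d,e,f,g,h,i}; that leaves j.
At row 5, column 7: row 5 has {d,f,i,j}; column 7 has {e,f,g,i}; that leaves h.
At row 7, column 4: row 7 has {d,e,f,g,i,j}; column 4 has {i,j}; that leaves h.
At row 1, column 4: row 1 has {e,f,g,h,j}; column 4 has {h,i,j}; that leaves d.
At row 2, column 4: row 2 has {e,g,h,i}; column 4 has {d,h,i,j}; that leaves f.
At row 4, column 7: row 4 has {e,f,g,i,j}; column 7 has {e,f,g,h,i}; that leaves d.
At row 5, column 3: row 5 has {d,f,h,i,j}; column 3 has {e,j}; that leaves g.
At row 5, column 4: row 5 has {d,f,g,h,i,j}; column 4 has {d,f,h,i,j}; that leaves e.
At row 6, column 3: row 6 has {d,e,h,i,j}; column 3 has {e,g,j}; that leaves f.
At row 6, column 4: row 6 has {d,e,f,h,i,j}; column 4 has {d,e,f,h,i,j}; that leaves g.
At row 1, column 3: row 1 has {d,e,f,g,h,j}; column 3 has {e,f,g,j}; that leaves i.
At row 2, column 3: row 2 has {e,f,g,h,i}; column 3 has {e,f,g,i,j}; that leaves d.
At row 2, column 7: row 2 has {d,e,f,g,h,i}; column 7 has {d,e,f,g,h,i}; that leaves j.
At row 4, column 3: row 4 has {d,e,f,g,i,j}; column 3 has {d,e,f,g,i,j}; that leaves h.

g h i d j f e / e i d f h g j / h j e i f d g / f e h j g i d / i f g e d j h / j d f g e h i / d g j h i e f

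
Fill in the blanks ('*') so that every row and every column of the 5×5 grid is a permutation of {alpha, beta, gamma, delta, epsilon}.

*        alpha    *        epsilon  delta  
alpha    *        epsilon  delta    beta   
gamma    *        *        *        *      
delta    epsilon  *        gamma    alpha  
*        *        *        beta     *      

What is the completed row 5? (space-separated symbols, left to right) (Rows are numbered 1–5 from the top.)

(r1,c1) = beta
(r1,c3) = gamma
(r2,c2) = gamma
(r3,c4) = alpha
(r3,c5) = epsilon
(r4,c3) = beta
(r5,c1) = epsilon
(r5,c2) = delta
(r5,c3) = alpha
(r5,c5) = gamma

epsilon delta alpha beta gamma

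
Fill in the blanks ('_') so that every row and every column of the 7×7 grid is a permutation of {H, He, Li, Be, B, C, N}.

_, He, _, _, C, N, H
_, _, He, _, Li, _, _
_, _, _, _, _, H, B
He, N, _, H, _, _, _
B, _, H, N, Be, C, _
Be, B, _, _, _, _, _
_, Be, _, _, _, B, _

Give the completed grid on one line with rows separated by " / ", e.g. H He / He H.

Li He B Be C N H / C H He B Li Be N / N C Be Li He H B / He N C H B Li Be / B Li H N Be C He / Be B N C H He Li / H Be Li He N B C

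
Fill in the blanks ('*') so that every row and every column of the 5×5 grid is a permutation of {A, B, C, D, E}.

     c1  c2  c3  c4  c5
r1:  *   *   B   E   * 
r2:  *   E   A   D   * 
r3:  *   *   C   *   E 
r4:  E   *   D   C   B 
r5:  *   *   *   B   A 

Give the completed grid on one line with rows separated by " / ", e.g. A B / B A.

A C B E D / B E A D C / D B C A E / E A D C B / C D E B A

row 2 has {A,D,E}; column 5 has {A,B,E} — only C is left for (r2,c5).
row 3 has {C,E}; column 4 has {B,C,D,E} — only A is left for (r3,c4).
row 4 has {B,C,D,E}; column 2 has {E} — only A is left for (r4,c2).
row 5 has {A,B}; column 3 has {A,B,C,D} — only E is left for (r5,c3).
row 1 has {B,E}; column 5 has {A,B,C,E} — only D is left for (r1,c5).
row 2 has {A,C,D,E}; column 1 has {E} — only B is left for (r2,c1).
row 3 has {A,C,E}; column 1 has {B,E} — only D is left for (r3,c1).
row 3 has {A,C,D,E}; column 2 has {A,E} — only B is left for (r3,c2).
row 5 has {A,B,E}; column 1 has {B,D,E} — only C is left for (r5,c1).
row 5 has {A,B,C,E}; column 2 has {A,B,E} — only D is left for (r5,c2).
row 1 has {B,D,E}; column 1 has {B,C,D,E} — only A is left for (r1,c1).
row 1 has {A,B,D,E}; column 2 has {A,B,D,E} — only C is left for (r1,c2).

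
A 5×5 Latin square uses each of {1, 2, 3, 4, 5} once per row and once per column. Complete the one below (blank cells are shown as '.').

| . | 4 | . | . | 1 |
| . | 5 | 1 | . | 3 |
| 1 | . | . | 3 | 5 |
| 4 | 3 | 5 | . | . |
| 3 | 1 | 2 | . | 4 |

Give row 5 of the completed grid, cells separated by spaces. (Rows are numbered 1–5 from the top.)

3 1 2 5 4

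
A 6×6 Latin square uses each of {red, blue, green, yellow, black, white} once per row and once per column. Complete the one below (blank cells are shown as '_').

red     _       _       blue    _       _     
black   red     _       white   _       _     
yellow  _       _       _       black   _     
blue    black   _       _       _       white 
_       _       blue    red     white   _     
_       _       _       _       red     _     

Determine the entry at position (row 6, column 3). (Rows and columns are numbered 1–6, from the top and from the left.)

yellow

row 3 has {yellow,black}; column 4 has {red,blue,white} — only green is left for (r3,c4).
row 4 has {blue,black,white}; column 4 has {red,blue,green,white} — only yellow is left for (r4,c4).
row 4 has {blue,yellow,black,white}; column 5 has {red,black,white} — only green is left for (r4,c5).
row 5 has {red,blue,white}; column 1 has {red,blue,yellow,black} — only green is left for (r5,c1).
row 5 has {red,blue,green,white}; column 2 has {red,black} — only yellow is left for (r5,c2).
row 5 has {red,blue,green,yellow,white}; column 6 has {white} — only black is left for (r5,c6).
row 6 has {red}; column 1 has {red,blue,green,yellow,black} — only white is left for (r6,c1).
row 6 has {red,white}; column 4 has {red,blue,green,yellow,white} — only black is left for (r6,c4).
row 1 has {red,blue}; column 5 has {red,green,black,white} — only yellow is left for (r1,c5).
row 1 has {red,blue,yellow}; column 6 has {black,white} — only green is left for (r1,c6).
row 2 has {red,black,white}; column 5 has {red,green,yellow,black,white} — only blue is left for (r2,c5).
row 2 has {red,blue,black,white}; column 6 has {green,black,white} — only yellow is left for (r2,c6).
row 4 has {blue,green,yellow,black,white}; column 3 has {blue} — only red is left for (r4,c3).
row 6 has {red,black,white}; column 6 has {green,yellow,black,white} — only blue is left for (r6,c6).
row 1 has {red,blue,green,yellow}; column 2 has {red,yellow,black} — only white is left for (r1,c2).
row 1 has {red,blue,green,yellow,white}; column 3 has {red,blue} — only black is left for (r1,c3).
row 2 has {red,blue,yellow,black,white}; column 3 has {red,blue,black} — only green is left for (r2,c3).
row 3 has {green,yellow,black}; column 2 has {red,yellow,black,white} — only blue is left for (r3,c2).
row 3 has {blue,green,yellow,black}; column 3 has {red,blue,green,black} — only white is left for (r3,c3).
row 3 has {blue,green,yellow,black,white}; column 6 has {blue,green,yellow,black,white} — only red is left for (r3,c6).
row 6 has {red,blue,black,white}; column 2 has {red,blue,yellow,black,white} — only green is left for (r6,c2).
row 6 has {red,blue,green,black,white}; column 3 has {red,blue,green,black,white} — only yellow is left for (r6,c3).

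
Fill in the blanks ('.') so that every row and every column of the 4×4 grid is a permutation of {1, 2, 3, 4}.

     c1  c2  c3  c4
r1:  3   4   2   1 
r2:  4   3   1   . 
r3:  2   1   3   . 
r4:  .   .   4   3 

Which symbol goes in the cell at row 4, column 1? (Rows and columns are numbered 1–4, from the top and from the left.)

1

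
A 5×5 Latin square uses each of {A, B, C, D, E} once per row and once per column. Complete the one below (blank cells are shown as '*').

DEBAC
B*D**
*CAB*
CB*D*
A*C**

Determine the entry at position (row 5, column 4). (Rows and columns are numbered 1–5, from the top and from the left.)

E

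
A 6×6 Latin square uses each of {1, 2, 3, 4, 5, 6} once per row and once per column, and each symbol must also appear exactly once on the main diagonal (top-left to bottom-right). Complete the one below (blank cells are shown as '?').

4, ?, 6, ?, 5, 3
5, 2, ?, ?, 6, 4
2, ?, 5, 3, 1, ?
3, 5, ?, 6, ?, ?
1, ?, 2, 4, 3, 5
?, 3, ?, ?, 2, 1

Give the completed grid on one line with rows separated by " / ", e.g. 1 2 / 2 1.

(r1,c2): row 1 has {3,4,5,6}; column 2 has {2,3,5}, so it must be 1.
(r1,c4): row 1 has {1,3,4,5,6}; column 4 has {3,4,6}, so it must be 2.
(r2,c4): row 2 has {2,4,5,6}; column 4 has {2,3,4,6}, so it must be 1.
(r3,c6): row 3 has {1,2,3,5}; column 6 has {1,3,4,5}, so it must be 6.
(r4,c5): row 4 has {3,5,6}; column 5 has {1,2,3,5,6}, so it must be 4.
(r4,c6): row 4 has {3,4,5,6}; column 6 has {1,3,4,5,6}, so it must be 2.
(r5,c2): row 5 has {1,2,3,4,5}; column 2 has {1,2,3,5}, so it must be 6.
(r6,c1): row 6 has {1,2,3}; column 1 has {1,2,3,4,5}, so it must be 6.
(r6,c3): row 6 has {1,2,3,6}; column 3 has {2,5,6}, so it must be 4.
(r6,c4): row 6 has {1,2,3,4,6}; column 4 has {1,2,3,4,6}, so it must be 5.
(r2,c3): row 2 has {1,2,4,5,6}; column 3 has {2,4,5,6}, so it must be 3.
(r3,c2): row 3 has {1,2,3,5,6}; column 2 has {1,2,3,5,6}, so it must be 4.
(r4,c3): row 4 has {2,3,4,5,6}; column 3 has {2,3,4,5,6}, so it must be 1.

4 1 6 2 5 3 / 5 2 3 1 6 4 / 2 4 5 3 1 6 / 3 5 1 6 4 2 / 1 6 2 4 3 5 / 6 3 4 5 2 1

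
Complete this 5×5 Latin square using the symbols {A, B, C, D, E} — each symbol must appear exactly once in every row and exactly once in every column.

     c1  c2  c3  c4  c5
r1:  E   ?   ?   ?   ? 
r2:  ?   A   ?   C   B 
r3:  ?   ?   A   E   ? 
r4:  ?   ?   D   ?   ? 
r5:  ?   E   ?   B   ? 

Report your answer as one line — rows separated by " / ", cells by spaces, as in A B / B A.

E C B D A / D A E C B / B D A E C / C B D A E / A E C B D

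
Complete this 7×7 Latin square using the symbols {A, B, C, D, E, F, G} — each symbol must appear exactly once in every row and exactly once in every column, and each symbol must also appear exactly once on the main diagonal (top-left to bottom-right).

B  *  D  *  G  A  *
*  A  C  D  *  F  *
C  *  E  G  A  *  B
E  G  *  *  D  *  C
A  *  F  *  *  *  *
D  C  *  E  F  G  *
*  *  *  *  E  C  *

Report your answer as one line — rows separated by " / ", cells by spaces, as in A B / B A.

B E D C G A F / G A C D B F E / C F E G A D B / E G A F D B C / A D F B C E G / D C B E F G A / F B G A E C D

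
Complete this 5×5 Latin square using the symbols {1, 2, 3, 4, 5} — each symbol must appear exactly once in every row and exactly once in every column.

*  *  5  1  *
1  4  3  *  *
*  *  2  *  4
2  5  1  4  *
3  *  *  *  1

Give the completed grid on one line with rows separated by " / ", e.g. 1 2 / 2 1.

4 3 5 1 2 / 1 4 3 2 5 / 5 1 2 3 4 / 2 5 1 4 3 / 3 2 4 5 1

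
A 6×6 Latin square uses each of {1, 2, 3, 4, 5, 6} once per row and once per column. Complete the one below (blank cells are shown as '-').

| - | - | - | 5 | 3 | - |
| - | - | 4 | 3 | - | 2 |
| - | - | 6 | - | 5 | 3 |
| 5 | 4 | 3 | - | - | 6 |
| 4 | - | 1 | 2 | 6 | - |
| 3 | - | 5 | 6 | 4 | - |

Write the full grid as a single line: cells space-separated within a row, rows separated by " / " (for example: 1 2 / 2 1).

(r1,c3): row 1 has {3,5}; column 3 has {1,3,4,5,6}, so it must be 2.
(r2,c5): row 2 has {2,3,4}; column 5 has {3,4,5,6}, so it must be 1.
(r4,c4): row 4 has {3,4,5,6}; column 4 has {2,3,5,6}, so it must be 1.
(r4,c5): row 4 has {1,3,4,5,6}; column 5 has {1,3,4,5,6}, so it must be 2.
(r5,c6): row 5 has {1,2,4,6}; column 6 has {2,3,6}, so it must be 5.
(r6,c6): row 6 has {3,4,5,6}; column 6 has {2,3,5,6}, so it must be 1.
(r1,c6): row 1 has {2,3,5}; column 6 has {1,2,3,5,6}, so it must be 4.
(r2,c1): row 2 has {1,2,3,4}; column 1 has {3,4,5}, so it must be 6.
(r2,c2): row 2 has {1,2,3,4,6}; column 2 has {4}, so it must be 5.
(r3,c4): row 3 has {3,5,6}; column 4 has {1,2,3,5,6}, so it must be 4.
(r5,c2): row 5 has {1,2,4,5,6}; column 2 has {4,5}, so it must be 3.
(r6,c2): row 6 has {1,3,4,5,6}; column 2 has {3,4,5}, so it must be 2.
(r1,c1): row 1 has {2,3,4,5}; column 1 has {3,4,5,6}, so it must be 1.
(r1,c2): row 1 has {1,2,3,4,5}; column 2 has {2,3,4,5}, so it must be 6.
(r3,c1): row 3 has {3,4,5,6}; column 1 has {1,3,4,5,6}, so it must be 2.
(r3,c2): row 3 has {2,3,4,5,6}; column 2 has {2,3,4,5,6}, so it must be 1.

1 6 2 5 3 4 / 6 5 4 3 1 2 / 2 1 6 4 5 3 / 5 4 3 1 2 6 / 4 3 1 2 6 5 / 3 2 5 6 4 1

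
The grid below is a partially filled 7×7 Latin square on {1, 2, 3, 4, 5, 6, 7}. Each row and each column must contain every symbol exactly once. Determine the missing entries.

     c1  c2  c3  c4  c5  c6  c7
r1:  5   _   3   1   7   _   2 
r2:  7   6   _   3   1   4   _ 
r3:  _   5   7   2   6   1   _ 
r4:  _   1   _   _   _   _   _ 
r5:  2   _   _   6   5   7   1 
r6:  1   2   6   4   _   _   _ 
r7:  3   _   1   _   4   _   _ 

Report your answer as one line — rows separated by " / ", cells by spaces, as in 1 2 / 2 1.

5 4 3 1 7 6 2 / 7 6 2 3 1 4 5 / 4 5 7 2 6 1 3 / 6 1 5 7 2 3 4 / 2 3 4 6 5 7 1 / 1 2 6 4 3 5 7 / 3 7 1 5 4 2 6

Cell (r1,c2): row 1 has {1,2,3,5,7}; column 2 has {1,2,5,6} → 4.
Cell (r1,c6): row 1 has {1,2,3,4,5,7}; column 6 has {1,4,7} → 6.
Cell (r2,c7): row 2 has {1,3,4,6,7}; column 7 has {1,2} → 5.
Cell (r3,c1): row 3 has {1,2,5,6,7}; column 1 has {1,2,3,5,7} → 4.
Cell (r3,c7): row 3 has {1,2,4,5,6,7}; column 7 has {1,2,5} → 3.
Cell (r4,c1): row 4 has {1}; column 1 has {1,2,3,4,5,7} → 6.
Cell (r5,c2): row 5 has {1,2,5,6,7}; column 2 has {1,2,4,5,6} → 3.
Cell (r5,c3): row 5 has {1,2,3,5,6,7}; column 3 has {1,3,6,7} → 4.
Cell (r6,c5): row 6 has {1,2,4,6}; column 5 has {1,4,5,6,7} → 3.
Cell (r6,c6): row 6 has {1,2,3,4,6}; column 6 has {1,4,6,7} → 5.
Cell (r6,c7): row 6 has {1,2,3,4,5,6}; column 7 has {1,2,3,5} → 7.
Cell (r7,c2): row 7 has {1,3,4}; column 2 has {1,2,3,4,5,6} → 7.
Cell (r7,c4): row 7 has {1,3,4,7}; column 4 has {1,2,3,4,6} → 5.
Cell (r7,c6): row 7 has {1,3,4,5,7}; column 6 has {1,4,5,6,7} → 2.
Cell (r7,c7): row 7 has {1,2,3,4,5,7}; column 7 has {1,2,3,5,7} → 6.
Cell (r2,c3): row 2 has {1,3,4,5,6,7}; column 3 has {1,3,4,6,7} → 2.
Cell (r4,c3): row 4 has {1,6}; column 3 has {1,2,3,4,6,7} → 5.
Cell (r4,c4): row 4 has {1,5,6}; column 4 has {1,2,3,4,5,6} → 7.
Cell (r4,c5): row 4 has {1,5,6,7}; column 5 has {1,3,4,5,6,7} → 2.
Cell (r4,c6): row 4 has {1,2,5,6,7}; column 6 has {1,2,4,5,6,7} → 3.
Cell (r4,c7): row 4 has {1,2,3,5,6,7}; column 7 has {1,2,3,5,6,7} → 4.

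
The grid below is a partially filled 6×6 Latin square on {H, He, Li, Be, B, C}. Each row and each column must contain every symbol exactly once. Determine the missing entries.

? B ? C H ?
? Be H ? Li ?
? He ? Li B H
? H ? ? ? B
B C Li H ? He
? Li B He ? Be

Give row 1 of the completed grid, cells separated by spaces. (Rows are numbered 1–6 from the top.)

Be B He C H Li

At row 1, column 6: row 1 has {H,B,C}; column 6 has {H,He,Be,B}; that leaves Li.
At row 2, column 4: row 2 has {H,Li,Be}; column 4 has {H,He,Li,C}; that leaves B.
At row 2, column 6: row 2 has {H,Li,Be,B}; column 6 has {H,He,Li,Be,B}; that leaves C.
At row 4, column 4: row 4 has {H,B}; column 4 has {H,He,Li,B,C}; that leaves Be.
At row 5, column 5: row 5 has {H,He,Li,B,C}; column 5 has {H,Li,B}; that leaves Be.
At row 6, column 5: row 6 has {He,Li,Be,B}; column 5 has {H,Li,Be,B}; that leaves C.
At row 2, column 1: row 2 has {H,Li,Be,B,C}; column 1 has {B}; that leaves He.
At row 4, column 5: row 4 has {H,Be,B}; column 5 has {H,Li,Be,B,C}; that leaves He.
At row 6, column 1: row 6 has {He,Li,Be,B,C}; column 1 has {He,B}; that leaves H.
At row 1, column 1: row 1 has {H,Li,B,C}; column 1 has {H,He,B}; that leaves Be.
At row 1, column 3: row 1 has {H,Li,Be,B,C}; column 3 has {H,Li,B}; that leaves He.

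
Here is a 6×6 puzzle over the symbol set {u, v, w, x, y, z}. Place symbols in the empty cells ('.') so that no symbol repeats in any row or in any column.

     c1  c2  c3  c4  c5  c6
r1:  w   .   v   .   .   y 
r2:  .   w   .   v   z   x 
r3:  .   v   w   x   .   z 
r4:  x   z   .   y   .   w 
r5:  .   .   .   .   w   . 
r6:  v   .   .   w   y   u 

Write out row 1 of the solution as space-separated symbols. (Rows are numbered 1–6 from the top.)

w u v z x y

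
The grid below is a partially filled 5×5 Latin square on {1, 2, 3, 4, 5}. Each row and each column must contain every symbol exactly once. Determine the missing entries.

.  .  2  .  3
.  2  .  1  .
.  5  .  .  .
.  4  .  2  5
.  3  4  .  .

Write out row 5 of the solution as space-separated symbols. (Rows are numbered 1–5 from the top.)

(r1,c2) = 1
(r2,c5) = 4
(r5,c4) = 5
(r1,c4) = 4
(r3,c4) = 3
(r1,c1) = 5
(r2,c1) = 3
(r2,c3) = 5
(r3,c3) = 1
(r3,c5) = 2
(r4,c1) = 1
(r4,c3) = 3
(r5,c1) = 2
(r5,c5) = 1

2 3 4 5 1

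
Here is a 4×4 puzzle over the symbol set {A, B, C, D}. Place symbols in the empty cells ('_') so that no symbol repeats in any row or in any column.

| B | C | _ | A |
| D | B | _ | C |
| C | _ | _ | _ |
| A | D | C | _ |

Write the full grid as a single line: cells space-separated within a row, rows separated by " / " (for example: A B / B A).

(r1,c3) = D
(r2,c3) = A
(r3,c2) = A
(r3,c3) = B
(r3,c4) = D
(r4,c4) = B

B C D A / D B A C / C A B D / A D C B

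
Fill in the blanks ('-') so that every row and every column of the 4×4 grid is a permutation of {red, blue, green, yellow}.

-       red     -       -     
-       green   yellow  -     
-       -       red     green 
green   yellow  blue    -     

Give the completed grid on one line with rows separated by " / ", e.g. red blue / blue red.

blue red green yellow / red green yellow blue / yellow blue red green / green yellow blue red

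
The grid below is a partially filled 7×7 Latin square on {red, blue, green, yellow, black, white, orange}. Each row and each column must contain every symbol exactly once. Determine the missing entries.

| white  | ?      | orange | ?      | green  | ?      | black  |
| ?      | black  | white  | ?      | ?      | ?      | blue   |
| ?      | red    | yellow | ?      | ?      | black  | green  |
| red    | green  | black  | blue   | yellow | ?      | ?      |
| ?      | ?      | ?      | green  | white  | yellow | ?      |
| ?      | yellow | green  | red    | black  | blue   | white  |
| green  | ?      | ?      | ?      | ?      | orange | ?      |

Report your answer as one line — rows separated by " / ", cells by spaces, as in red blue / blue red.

white blue orange yellow green red black / yellow black white orange red green blue / blue red yellow white orange black green / red green black blue yellow white orange / black orange blue green white yellow red / orange yellow green red black blue white / green white red black blue orange yellow

(r1,c2) = blue
(r1,c4) = yellow
(r1,c6) = red
(r2,c4) = orange
(r2,c5) = red
(r2,c6) = green
(r3,c4) = white
(r4,c6) = white
(r4,c7) = orange
(r5,c2) = orange
(r5,c7) = red
(r6,c1) = orange
(r7,c2) = white
(r7,c4) = black
(r7,c5) = blue
(r7,c7) = yellow
(r2,c1) = yellow
(r3,c1) = blue
(r3,c5) = orange
(r5,c1) = black
(r5,c3) = blue
(r7,c3) = red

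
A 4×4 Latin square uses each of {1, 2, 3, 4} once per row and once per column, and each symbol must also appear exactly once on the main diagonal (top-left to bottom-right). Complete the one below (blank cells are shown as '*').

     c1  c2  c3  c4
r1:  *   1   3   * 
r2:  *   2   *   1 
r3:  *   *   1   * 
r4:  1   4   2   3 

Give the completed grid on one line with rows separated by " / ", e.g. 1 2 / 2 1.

(r1,c1): row 1 has {1,3}; column 1 has {1}; the diagonal has {1,2,3}, so it must be 4.
(r1,c4): row 1 has {1,3,4}; column 4 has {1,3}, so it must be 2.
(r2,c1): row 2 has {1,2}; column 1 has {1,4}, so it must be 3.
(r2,c3): row 2 has {1,2,3}; column 3 has {1,2,3}, so it must be 4.
(r3,c1): row 3 has {1}; column 1 has {1,3,4}, so it must be 2.
(r3,c2): row 3 has {1,2}; column 2 has {1,2,4}, so it must be 3.
(r3,c4): row 3 has {1,2,3}; column 4 has {1,2,3}, so it must be 4.

4 1 3 2 / 3 2 4 1 / 2 3 1 4 / 1 4 2 3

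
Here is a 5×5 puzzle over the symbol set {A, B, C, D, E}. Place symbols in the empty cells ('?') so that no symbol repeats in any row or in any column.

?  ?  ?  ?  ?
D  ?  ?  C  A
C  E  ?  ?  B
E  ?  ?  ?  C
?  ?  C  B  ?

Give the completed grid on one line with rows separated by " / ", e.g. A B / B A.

Cell (r2,c2): row 2 has {A,C,D}; column 2 has {E} → B.
Cell (r2,c3): row 2 has {A,B,C,D}; column 3 has {C} → E.
Cell (r5,c1): row 5 has {B,C}; column 1 has {C,D,E} → A.
Cell (r5,c2): row 5 has {A,B,C}; column 2 has {B,E} → D.
Cell (r5,c5): row 5 has {A,B,C,D}; column 5 has {A,B,C} → E.
Cell (r1,c1): row 1 is empty so far; column 1 has {A,C,D,E} → B.
Cell (r1,c5): row 1 has {B}; column 5 has {A,B,C,E} → D.
Cell (r4,c2): row 4 has {C,E}; column 2 has {B,D,E} → A.
Cell (r4,c4): row 4 has {A,C,E}; column 4 has {B,C} → D.
Cell (r1,c2): row 1 has {B,D}; column 2 has {A,B,D,E} → C.
Cell (r1,c3): row 1 has {B,C,D}; column 3 has {C,E} → A.
Cell (r1,c4): row 1 has {A,B,C,D}; column 4 has {B,C,D} → E.
Cell (r3,c3): row 3 has {B,C,E}; column 3 has {A,C,E} → D.
Cell (r3,c4): row 3 has {B,C,D,E}; column 4 has {B,C,D,E} → A.
Cell (r4,c3): row 4 has {A,C,D,E}; column 3 has {A,C,D,E} → B.

B C A E D / D B E C A / C E D A B / E A B D C / A D C B E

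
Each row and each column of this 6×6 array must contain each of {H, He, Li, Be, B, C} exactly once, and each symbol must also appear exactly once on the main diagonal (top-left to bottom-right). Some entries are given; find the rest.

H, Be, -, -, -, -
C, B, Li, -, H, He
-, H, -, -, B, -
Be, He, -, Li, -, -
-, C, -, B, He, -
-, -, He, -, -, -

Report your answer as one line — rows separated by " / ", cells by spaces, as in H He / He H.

H Be C He Li B / C B Li Be H He / He H Be C B Li / Be He B Li C H / Li C H B He Be / B Li He H Be C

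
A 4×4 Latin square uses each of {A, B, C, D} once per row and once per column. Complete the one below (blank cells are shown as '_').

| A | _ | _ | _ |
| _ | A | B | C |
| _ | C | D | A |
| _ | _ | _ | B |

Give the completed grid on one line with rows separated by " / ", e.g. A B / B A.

(r1,c3) = C
(r1,c4) = D
(r2,c1) = D
(r3,c1) = B
(r4,c1) = C
(r4,c2) = D
(r4,c3) = A
(r1,c2) = B

A B C D / D A B C / B C D A / C D A B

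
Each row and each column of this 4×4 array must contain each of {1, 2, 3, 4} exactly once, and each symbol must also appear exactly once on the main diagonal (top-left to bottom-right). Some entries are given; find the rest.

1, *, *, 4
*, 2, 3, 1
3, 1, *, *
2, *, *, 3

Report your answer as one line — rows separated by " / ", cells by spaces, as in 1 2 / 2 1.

row 1 has {1,4}; column 2 has {1,2} — only 3 is left for (r1,c2).
row 1 has {1,3,4}; column 3 has {3} — only 2 is left for (r1,c3).
row 2 has {1,2,3}; column 1 has {1,2,3} — only 4 is left for (r2,c1).
row 3 has {1,3}; column 3 has {2,3}; the diagonal has {1,2,3} — only 4 is left for (r3,c3).
row 3 has {1,3,4}; column 4 has {1,3,4} — only 2 is left for (r3,c4).
row 4 has {2,3}; column 2 has {1,2,3} — only 4 is left for (r4,c2).
row 4 has {2,3,4}; column 3 has {2,3,4} — only 1 is left for (r4,c3).

1 3 2 4 / 4 2 3 1 / 3 1 4 2 / 2 4 1 3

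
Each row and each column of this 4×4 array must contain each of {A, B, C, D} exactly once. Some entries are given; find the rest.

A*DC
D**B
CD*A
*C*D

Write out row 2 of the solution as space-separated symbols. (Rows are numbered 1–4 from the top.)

D A C B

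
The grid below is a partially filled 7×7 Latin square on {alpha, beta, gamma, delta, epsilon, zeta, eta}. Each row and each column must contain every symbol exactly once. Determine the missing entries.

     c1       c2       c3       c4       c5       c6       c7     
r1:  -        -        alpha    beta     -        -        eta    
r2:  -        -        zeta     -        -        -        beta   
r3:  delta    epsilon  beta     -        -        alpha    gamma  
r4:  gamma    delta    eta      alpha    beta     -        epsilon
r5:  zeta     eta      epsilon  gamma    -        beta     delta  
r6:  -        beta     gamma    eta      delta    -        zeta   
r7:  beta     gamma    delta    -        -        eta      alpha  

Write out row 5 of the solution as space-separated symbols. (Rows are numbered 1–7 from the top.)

At row 1, column 1: row 1 has {alpha,beta,eta}; column 1 has {beta,gamma,delta,zeta}; that leaves epsilon.
At row 1, column 2: row 1 has {alpha,beta,epsilon,eta}; column 2 has {beta,gamma,delta,epsilon,eta}; that leaves zeta.
At row 1, column 5: row 1 has {alpha,beta,epsilon,zeta,eta}; column 5 has {beta,delta}; that leaves gamma.
At row 1, column 6: row 1 has {alpha,beta,gamma,epsilon,zeta,eta}; column 6 has {alpha,beta,eta}; that leaves delta.
At row 2, column 2: row 2 has {beta,zeta}; column 2 has {beta,gamma,delta,epsilon,zeta,eta}; that leaves alpha.
At row 3, column 4: row 3 has {alpha,beta,gamma,delta,epsilon}; column 4 has {alpha,beta,gamma,eta}; that leaves zeta.
At row 3, column 5: row 3 has {alpha,beta,gamma,delta,epsilon,zeta}; column 5 has {beta,gamma,delta}; that leaves eta.
At row 4, column 6: row 4 has {alpha,beta,gamma,delta,epsilon,eta}; column 6 has {alpha,beta,delta,eta}; that leaves zeta.
At row 5, column 5: row 5 has {beta,gamma,delta,epsilon,zeta,eta}; column 5 has {beta,gamma,delta,eta}; that leaves alpha.

zeta eta epsilon gamma alpha beta delta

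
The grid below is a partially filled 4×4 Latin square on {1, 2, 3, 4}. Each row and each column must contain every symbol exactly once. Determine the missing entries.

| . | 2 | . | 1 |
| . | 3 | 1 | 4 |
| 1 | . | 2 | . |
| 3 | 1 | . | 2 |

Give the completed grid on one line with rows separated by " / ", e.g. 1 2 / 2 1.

(r1,c1) = 4
(r1,c3) = 3
(r2,c1) = 2
(r3,c2) = 4
(r3,c4) = 3
(r4,c3) = 4

4 2 3 1 / 2 3 1 4 / 1 4 2 3 / 3 1 4 2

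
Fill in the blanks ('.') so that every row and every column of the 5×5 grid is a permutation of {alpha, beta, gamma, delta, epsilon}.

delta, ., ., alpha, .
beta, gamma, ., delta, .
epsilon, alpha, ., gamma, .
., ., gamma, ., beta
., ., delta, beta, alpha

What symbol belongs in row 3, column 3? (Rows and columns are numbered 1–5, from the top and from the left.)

row 2 has {beta,gamma,delta}; column 5 has {alpha,beta} — only epsilon is left for (r2,c5).
row 3 has {alpha,gamma,epsilon}; column 3 has {gamma,delta} — only beta is left for (r3,c3).

beta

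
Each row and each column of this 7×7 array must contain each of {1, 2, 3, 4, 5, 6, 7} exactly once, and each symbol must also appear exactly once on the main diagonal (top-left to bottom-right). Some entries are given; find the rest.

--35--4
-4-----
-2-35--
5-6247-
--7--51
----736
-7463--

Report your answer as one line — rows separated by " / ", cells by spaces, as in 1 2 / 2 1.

7 6 3 5 2 1 4 / 3 4 5 7 1 6 2 / 6 2 1 3 5 4 7 / 5 1 6 2 4 7 3 / 2 3 7 4 6 5 1 / 4 5 2 1 7 3 6 / 1 7 4 6 3 2 5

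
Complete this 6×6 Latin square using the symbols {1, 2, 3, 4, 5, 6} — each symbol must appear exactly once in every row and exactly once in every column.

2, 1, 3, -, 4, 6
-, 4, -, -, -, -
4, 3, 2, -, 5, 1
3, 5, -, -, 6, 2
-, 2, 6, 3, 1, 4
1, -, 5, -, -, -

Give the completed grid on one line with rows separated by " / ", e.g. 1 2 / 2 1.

At row 1, column 4: row 1 has {1,2,3,4,6}; column 4 has {3}; that leaves 5.
At row 2, column 3: row 2 has {4}; column 3 has {2,3,5,6}; that leaves 1.
At row 3, column 4: row 3 has {1,2,3,4,5}; column 4 has {3,5}; that leaves 6.
At row 4, column 3: row 4 has {2,3,5,6}; column 3 has {1,2,3,5,6}; that leaves 4.
At row 4, column 4: row 4 has {2,3,4,5,6}; column 4 has {3,5,6}; that leaves 1.
At row 5, column 1: row 5 has {1,2,3,4,6}; column 1 has {1,2,3,4}; that leaves 5.
At row 6, column 2: row 6 has {1,5}; column 2 has {1,2,3,4,5}; that leaves 6.
At row 6, column 6: row 6 has {1,5,6}; column 6 has {1,2,4,6}; that leaves 3.
At row 2, column 1: row 2 has {1,4}; column 1 has {1,2,3,4,5}; that leaves 6.
At row 2, column 4: row 2 has {1,4,6}; column 4 has {1,3,5,6}; that leaves 2.
At row 2, column 5: row 2 has {1,2,4,6}; column 5 has {1,4,5,6}; that leaves 3.
At row 2, column 6: row 2 has {1,2,3,4,6}; column 6 has {1,2,3,4,6}; that leaves 5.
At row 6, column 4: row 6 has {1,3,5,6}; column 4 has {1,2,3,5,6}; that leaves 4.
At row 6, column 5: row 6 has {1,3,4,5,6}; column 5 has {1,3,4,5,6}; that leaves 2.

2 1 3 5 4 6 / 6 4 1 2 3 5 / 4 3 2 6 5 1 / 3 5 4 1 6 2 / 5 2 6 3 1 4 / 1 6 5 4 2 3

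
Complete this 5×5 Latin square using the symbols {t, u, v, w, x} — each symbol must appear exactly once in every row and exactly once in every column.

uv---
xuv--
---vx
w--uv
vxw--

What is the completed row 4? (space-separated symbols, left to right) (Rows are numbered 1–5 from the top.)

(r3,c1) = t
(r3,c2) = w
(r3,c3) = u
(r4,c2) = t
(r4,c3) = x

w t x u v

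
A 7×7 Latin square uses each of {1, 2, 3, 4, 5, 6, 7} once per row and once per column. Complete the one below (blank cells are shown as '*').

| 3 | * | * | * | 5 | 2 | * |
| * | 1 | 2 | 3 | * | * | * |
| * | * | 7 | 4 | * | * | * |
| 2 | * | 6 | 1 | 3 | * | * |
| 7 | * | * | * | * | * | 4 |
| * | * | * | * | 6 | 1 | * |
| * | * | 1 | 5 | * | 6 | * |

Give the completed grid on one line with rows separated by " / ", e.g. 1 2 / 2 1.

(r1,c3) = 4
(r7,c1) = 4
(r6,c1) = 5
(r6,c3) = 3
(r2,c1) = 6
(r3,c1) = 1
(r3,c5) = 2
(r5,c3) = 5
(r5,c5) = 1
(r5,c6) = 3
(r7,c5) = 7
(r2,c5) = 4
(r3,c6) = 5
(r2,c6) = 7
(r2,c7) = 5
(r4,c6) = 4
(r4,c7) = 7
(r6,c7) = 2
(r7,c7) = 3
(r3,c7) = 6
(r4,c2) = 5
(r6,c4) = 7
(r7,c2) = 2
(r1,c4) = 6
(r1,c7) = 1
(r3,c2) = 3
(r5,c2) = 6
(r5,c4) = 2
(r6,c2) = 4
(r1,c2) = 7

3 7 4 6 5 2 1 / 6 1 2 3 4 7 5 / 1 3 7 4 2 5 6 / 2 5 6 1 3 4 7 / 7 6 5 2 1 3 4 / 5 4 3 7 6 1 2 / 4 2 1 5 7 6 3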